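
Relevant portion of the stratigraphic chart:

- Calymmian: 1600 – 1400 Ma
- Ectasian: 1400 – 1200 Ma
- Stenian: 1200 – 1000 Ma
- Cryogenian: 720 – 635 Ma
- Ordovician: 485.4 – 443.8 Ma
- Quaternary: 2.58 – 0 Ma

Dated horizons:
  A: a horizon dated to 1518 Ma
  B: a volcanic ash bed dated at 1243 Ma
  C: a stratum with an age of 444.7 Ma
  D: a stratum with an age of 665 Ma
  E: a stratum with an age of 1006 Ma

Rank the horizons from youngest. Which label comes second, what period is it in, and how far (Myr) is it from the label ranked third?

Smaller Ma means younger, so youngest first: C 444.7 < D 665 < E 1006 < B 1243 < A 1518.
Counting 2 along gives D (665 Ma); the excerpt puts that inside the Cryogenian, 720–635 Ma.
Next in line is E (1006 Ma), and 1006 − 665 = 341 Myr.

D, in the Cryogenian; 341 million years to E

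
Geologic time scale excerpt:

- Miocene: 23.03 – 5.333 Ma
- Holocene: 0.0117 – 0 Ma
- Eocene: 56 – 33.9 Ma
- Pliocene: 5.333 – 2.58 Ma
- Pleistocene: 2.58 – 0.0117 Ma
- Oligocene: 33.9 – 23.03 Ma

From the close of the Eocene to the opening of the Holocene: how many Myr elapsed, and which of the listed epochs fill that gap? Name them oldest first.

33.8883 million years; Oligocene, Miocene, Pliocene, Pleistocene

End of Eocene = 33.9 Ma; start of Holocene = 0.0117 Ma.
Gap = 33.9 − 0.0117 = 33.8883 Myr.
Epochs wholly inside 33.9–0.0117 Ma: Oligocene (33.9–23.03), Miocene (23.03–5.333), Pliocene (5.333–2.58), Pleistocene (2.58–0.0117).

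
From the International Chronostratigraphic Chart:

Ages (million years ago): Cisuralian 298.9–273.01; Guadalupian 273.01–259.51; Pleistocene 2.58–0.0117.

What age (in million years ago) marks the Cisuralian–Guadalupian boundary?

The Cisuralian ends and the Guadalupian begins at 273.01 million years ago.

273.01 million years ago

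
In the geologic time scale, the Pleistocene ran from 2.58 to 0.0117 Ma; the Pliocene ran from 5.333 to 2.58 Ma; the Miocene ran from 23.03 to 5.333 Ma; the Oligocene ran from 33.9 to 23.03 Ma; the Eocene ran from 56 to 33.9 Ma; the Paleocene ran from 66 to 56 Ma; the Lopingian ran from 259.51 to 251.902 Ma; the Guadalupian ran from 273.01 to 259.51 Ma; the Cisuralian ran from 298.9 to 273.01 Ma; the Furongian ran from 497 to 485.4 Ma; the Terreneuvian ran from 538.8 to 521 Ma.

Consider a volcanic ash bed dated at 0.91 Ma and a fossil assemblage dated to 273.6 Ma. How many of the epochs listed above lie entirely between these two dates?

The older date is 273.6 Ma and the younger is 0.91 Ma.
Epochs with start < 273.6 and end > 0.91 Ma: Guadalupian (273.01–259.51), Lopingian (259.51–251.902), Paleocene (66–56), Eocene (56–33.9), Oligocene (33.9–23.03), Miocene (23.03–5.333), Pliocene (5.333–2.58).
That is 7 complete epochs.

7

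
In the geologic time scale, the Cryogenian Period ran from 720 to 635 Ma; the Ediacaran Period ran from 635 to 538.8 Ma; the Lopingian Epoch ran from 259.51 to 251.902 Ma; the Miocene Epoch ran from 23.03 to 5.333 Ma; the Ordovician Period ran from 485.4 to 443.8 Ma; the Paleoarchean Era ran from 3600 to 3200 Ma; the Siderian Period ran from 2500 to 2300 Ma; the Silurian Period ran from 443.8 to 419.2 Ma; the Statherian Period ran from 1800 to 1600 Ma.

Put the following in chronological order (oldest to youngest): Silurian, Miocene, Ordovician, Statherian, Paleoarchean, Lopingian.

Paleoarchean, then Statherian, then Ordovician, then Silurian, then Lopingian, then Miocene

Read off each span (Ma): Silurian 443.8–419.2; Miocene 23.03–5.333; Ordovician 485.4–443.8; Statherian 1800–1600; Paleoarchean 3600–3200; Lopingian 259.51–251.902.
Larger Ma is older, so oldest→youngest is Paleoarchean, Statherian, Ordovician, Silurian, Lopingian, Miocene.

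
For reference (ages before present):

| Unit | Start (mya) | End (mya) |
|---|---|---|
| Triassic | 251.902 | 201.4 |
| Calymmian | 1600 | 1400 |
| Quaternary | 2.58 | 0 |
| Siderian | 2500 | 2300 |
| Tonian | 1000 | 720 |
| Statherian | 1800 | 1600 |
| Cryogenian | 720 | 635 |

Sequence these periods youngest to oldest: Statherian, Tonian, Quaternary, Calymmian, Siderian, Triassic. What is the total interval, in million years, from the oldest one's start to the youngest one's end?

Quaternary, Triassic, Tonian, Calymmian, Statherian, Siderian; total span 2500 Myr

Start ages (Ma): Siderian 2500, Statherian 1800, Calymmian 1600, Tonian 1000, Triassic 251.902, Quaternary 2.58.
Ordered youngest to oldest: Quaternary, Triassic, Tonian, Calymmian, Statherian, Siderian.
Span = 2500 − 0 = 2500 Myr.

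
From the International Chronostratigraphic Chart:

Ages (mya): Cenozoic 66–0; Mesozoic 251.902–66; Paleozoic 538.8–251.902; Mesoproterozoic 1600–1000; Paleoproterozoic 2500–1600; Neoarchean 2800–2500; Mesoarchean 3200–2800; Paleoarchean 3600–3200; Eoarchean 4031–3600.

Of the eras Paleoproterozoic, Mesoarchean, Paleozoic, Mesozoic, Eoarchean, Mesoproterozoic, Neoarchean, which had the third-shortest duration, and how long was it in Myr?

Start − end for each: Paleoproterozoic 2500 − 1600 = 900; Mesoarchean 3200 − 2800 = 400; Paleozoic 538.8 − 251.902 = 286.898; Mesozoic 251.902 − 66 = 185.902; Eoarchean 4031 − 3600 = 431; Mesoproterozoic 1600 − 1000 = 600; Neoarchean 2800 − 2500 = 300.
Ranking these from shortest: Mesozoic < Paleozoic < Neoarchean < Mesoarchean < Eoarchean < Mesoproterozoic < Paleoproterozoic.
Position 3 in that ranking is Neoarchean, which lasted 300 Myr.

Neoarchean, 300 million years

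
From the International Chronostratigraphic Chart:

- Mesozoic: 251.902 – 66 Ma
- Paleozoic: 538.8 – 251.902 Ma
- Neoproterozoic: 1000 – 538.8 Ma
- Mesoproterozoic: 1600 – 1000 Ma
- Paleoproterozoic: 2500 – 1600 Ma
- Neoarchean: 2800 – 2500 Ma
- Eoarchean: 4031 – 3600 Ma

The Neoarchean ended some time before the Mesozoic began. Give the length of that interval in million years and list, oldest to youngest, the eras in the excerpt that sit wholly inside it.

2248.098 million years; Paleoproterozoic, Mesoproterozoic, Neoproterozoic, Paleozoic

The Neoarchean closes at 2500 Ma and the Mesozoic opens at 251.902 Ma, so the interval is 2500 − 251.902 = 2248.098 Myr.
An era fits inside if it starts at or after 2500 Ma and ends at or before 251.902 Ma; oldest first that gives Paleoproterozoic, Mesoproterozoic, Neoproterozoic, Paleozoic.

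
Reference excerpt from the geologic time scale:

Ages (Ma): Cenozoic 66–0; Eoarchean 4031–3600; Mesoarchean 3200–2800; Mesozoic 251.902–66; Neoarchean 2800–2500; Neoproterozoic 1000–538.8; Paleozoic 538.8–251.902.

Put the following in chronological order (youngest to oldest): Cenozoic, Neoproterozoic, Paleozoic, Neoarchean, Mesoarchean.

Cenozoic → Paleozoic → Neoproterozoic → Neoarchean → Mesoarchean

The oldest of these is Mesoarchean (starts 3200 Ma) and the youngest is Cenozoic (ends 0 Ma).
In between, by decreasing start age: Neoarchean (2800), Neoproterozoic (1000), Paleozoic (538.8).
Listing youngest first means reversing that sequence.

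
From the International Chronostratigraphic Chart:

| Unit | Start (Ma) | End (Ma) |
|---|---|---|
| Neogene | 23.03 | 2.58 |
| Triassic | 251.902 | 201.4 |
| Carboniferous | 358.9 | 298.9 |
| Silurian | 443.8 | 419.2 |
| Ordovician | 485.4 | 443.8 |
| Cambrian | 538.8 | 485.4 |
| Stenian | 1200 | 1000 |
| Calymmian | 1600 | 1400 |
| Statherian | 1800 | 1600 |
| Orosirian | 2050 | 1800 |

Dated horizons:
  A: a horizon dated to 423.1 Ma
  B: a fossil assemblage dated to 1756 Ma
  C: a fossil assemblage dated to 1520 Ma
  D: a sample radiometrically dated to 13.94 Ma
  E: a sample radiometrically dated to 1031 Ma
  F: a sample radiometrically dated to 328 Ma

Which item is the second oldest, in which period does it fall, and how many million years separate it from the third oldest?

Larger Ma means older, so oldest first: B 1756 > C 1520 > E 1031 > A 423.1 > F 328 > D 13.94.
Counting 2 along gives C (1520 Ma); the excerpt puts that inside the Calymmian, 1600–1400 Ma.
Next in line is E (1031 Ma), and 1520 − 1031 = 489 Myr.

C, in the Calymmian; 489 million years to E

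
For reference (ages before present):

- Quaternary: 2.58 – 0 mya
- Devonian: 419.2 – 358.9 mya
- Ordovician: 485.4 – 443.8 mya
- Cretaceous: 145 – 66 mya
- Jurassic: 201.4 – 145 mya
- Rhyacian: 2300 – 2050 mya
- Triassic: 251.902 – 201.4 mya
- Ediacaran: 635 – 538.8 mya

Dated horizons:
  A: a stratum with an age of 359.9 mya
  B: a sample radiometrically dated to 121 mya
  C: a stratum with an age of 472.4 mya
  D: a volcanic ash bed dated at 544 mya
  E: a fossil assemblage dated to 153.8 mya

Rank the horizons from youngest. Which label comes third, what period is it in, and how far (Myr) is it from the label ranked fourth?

A, in the Devonian; 112.5 million years to C

Sorted youngest-first by Ma: B (121), E (153.8), A (359.9), C (472.4), D (544).
The third youngest is A at 359.9 Ma, which lies in 419.2–358.9 Ma: the Devonian.
The fourth youngest is C at 472.4 Ma; separation = |359.9 − 472.4| = 112.5 Myr.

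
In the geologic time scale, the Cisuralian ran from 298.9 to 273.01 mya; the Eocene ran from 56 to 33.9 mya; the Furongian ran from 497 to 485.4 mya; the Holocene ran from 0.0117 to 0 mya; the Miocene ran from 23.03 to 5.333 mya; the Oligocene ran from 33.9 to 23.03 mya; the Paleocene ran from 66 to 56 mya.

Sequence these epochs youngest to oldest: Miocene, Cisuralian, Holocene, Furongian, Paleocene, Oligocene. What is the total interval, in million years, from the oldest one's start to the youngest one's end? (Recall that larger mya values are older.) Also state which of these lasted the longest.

Holocene → Miocene → Oligocene → Paleocene → Cisuralian → Furongian; total span 497 Myr; longest is Cisuralian

Start ages (Ma): Furongian 497, Cisuralian 298.9, Paleocene 66, Oligocene 33.9, Miocene 23.03, Holocene 0.0117.
Ordered youngest to oldest: Holocene, Miocene, Oligocene, Paleocene, Cisuralian, Furongian.
Span = 497 − 0 = 497 Myr.
Durations: Holocene 0.0117, Miocene 17.697, Cisuralian 25.89, Furongian 11.6, Paleocene 10, Oligocene 10.87 → longest is Cisuralian (25.89 Myr).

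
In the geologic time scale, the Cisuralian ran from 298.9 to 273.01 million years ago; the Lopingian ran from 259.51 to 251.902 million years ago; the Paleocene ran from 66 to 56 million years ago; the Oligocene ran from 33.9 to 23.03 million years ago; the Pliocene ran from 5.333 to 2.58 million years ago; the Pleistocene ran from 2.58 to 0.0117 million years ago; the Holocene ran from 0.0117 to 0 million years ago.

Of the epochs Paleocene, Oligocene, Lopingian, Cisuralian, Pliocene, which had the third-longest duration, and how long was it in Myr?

Start − end for each: Paleocene 66 − 56 = 10; Oligocene 33.9 − 23.03 = 10.87; Lopingian 259.51 − 251.902 = 7.608; Cisuralian 298.9 − 273.01 = 25.89; Pliocene 5.333 − 2.58 = 2.753.
Ranking these from longest: Cisuralian > Oligocene > Paleocene > Lopingian > Pliocene.
Position 3 in that ranking is Paleocene, which lasted 10 Myr.

Paleocene, 10 million years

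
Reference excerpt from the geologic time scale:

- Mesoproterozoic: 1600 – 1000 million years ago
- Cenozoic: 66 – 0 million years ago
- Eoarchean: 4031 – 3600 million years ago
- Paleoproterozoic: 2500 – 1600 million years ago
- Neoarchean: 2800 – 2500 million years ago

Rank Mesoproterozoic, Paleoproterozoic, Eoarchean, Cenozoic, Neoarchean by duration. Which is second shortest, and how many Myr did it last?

Start − end for each: Mesoproterozoic 1600 − 1000 = 600; Paleoproterozoic 2500 − 1600 = 900; Eoarchean 4031 − 3600 = 431; Cenozoic 66 − 0 = 66; Neoarchean 2800 − 2500 = 300.
Ranking these from shortest: Cenozoic < Neoarchean < Eoarchean < Mesoproterozoic < Paleoproterozoic.
Position 2 in that ranking is Neoarchean, which lasted 300 Myr.

Neoarchean, 300 million years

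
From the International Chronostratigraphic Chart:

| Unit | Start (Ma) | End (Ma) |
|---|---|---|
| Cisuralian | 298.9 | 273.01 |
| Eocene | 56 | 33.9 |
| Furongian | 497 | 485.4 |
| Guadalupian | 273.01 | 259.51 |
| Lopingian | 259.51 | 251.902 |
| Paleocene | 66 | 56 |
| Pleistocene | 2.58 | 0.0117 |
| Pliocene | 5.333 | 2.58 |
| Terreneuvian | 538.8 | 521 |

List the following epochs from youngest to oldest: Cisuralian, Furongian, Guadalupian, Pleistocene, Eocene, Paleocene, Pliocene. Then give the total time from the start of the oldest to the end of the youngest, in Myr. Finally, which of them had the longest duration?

Start ages (Ma): Furongian 497, Cisuralian 298.9, Guadalupian 273.01, Paleocene 66, Eocene 56, Pliocene 5.333, Pleistocene 2.58.
Ordered youngest to oldest: Pleistocene, Pliocene, Eocene, Paleocene, Guadalupian, Cisuralian, Furongian.
Span = 497 − 0.0117 = 496.9883 Myr.
Durations: Eocene 22.1, Furongian 11.6, Paleocene 10, Pleistocene 2.5683, Pliocene 2.753, Cisuralian 25.89, Guadalupian 13.5 → longest is Cisuralian (25.89 Myr).

Pleistocene, Pliocene, Eocene, Paleocene, Guadalupian, Cisuralian, Furongian; total span 496.9883 Myr; longest is Cisuralian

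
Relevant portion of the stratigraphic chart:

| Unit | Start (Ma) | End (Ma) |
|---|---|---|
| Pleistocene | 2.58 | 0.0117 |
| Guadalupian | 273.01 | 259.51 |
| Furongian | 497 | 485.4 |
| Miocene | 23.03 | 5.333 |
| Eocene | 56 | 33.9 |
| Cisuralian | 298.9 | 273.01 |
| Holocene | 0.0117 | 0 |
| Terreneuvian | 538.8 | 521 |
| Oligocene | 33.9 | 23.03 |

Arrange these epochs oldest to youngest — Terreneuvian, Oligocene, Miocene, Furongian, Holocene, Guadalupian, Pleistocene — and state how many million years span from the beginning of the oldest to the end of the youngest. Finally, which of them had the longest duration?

Terreneuvian, Furongian, Guadalupian, Oligocene, Miocene, Pleistocene, Holocene; total span 538.8 Myr; longest is Terreneuvian

Start ages (Ma): Terreneuvian 538.8, Furongian 497, Guadalupian 273.01, Oligocene 33.9, Miocene 23.03, Pleistocene 2.58, Holocene 0.0117.
Ordered oldest to youngest: Terreneuvian, Furongian, Guadalupian, Oligocene, Miocene, Pleistocene, Holocene.
Span = 538.8 − 0 = 538.8 Myr.
Durations: Pleistocene 2.5683, Terreneuvian 17.8, Holocene 0.0117, Guadalupian 13.5, Oligocene 10.87, Furongian 11.6, Miocene 17.697 → longest is Terreneuvian (17.8 Myr).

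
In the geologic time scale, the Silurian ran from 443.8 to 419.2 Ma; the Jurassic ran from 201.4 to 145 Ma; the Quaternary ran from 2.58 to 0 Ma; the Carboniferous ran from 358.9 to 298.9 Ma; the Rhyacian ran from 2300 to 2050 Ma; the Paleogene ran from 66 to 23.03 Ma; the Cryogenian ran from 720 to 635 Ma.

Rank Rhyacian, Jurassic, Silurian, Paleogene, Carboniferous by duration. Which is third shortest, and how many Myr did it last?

Jurassic, 56.4 million years

Start − end for each: Rhyacian 2300 − 2050 = 250; Jurassic 201.4 − 145 = 56.4; Silurian 443.8 − 419.2 = 24.6; Paleogene 66 − 23.03 = 42.97; Carboniferous 358.9 − 298.9 = 60.
Ranking these from shortest: Silurian < Paleogene < Jurassic < Carboniferous < Rhyacian.
Position 3 in that ranking is Jurassic, which lasted 56.4 Myr.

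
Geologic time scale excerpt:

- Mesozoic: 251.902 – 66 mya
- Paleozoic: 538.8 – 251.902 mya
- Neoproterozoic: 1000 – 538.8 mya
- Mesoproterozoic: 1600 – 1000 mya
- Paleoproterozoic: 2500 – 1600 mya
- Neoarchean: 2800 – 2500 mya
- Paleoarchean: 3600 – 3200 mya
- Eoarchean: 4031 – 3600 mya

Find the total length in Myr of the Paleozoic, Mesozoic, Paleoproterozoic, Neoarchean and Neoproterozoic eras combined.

2134 million years

Each duration: Paleozoic = 286.898; Mesozoic = 185.902; Paleoproterozoic = 900; Neoarchean = 300; Neoproterozoic = 461.2.
Sum: 286.898 + 185.902 + 900 + 300 + 461.2 = 2134 Myr.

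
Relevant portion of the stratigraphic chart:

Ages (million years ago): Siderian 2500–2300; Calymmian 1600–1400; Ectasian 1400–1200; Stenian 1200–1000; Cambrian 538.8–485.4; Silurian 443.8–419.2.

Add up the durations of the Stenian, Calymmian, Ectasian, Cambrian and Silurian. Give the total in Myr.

Duration is start − end for each: (1200 − 1000) + (1600 − 1400) + (1400 − 1200) + (538.8 − 485.4) + (443.8 − 419.2).
That is 200 + 200 + 200 + 53.4 + 24.6, which totals 678 million years.

678 million years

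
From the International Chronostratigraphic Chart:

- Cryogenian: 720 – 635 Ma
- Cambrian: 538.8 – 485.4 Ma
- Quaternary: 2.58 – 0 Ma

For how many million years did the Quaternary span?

2.58 − 0 = 2.58 million years.

2.58 million years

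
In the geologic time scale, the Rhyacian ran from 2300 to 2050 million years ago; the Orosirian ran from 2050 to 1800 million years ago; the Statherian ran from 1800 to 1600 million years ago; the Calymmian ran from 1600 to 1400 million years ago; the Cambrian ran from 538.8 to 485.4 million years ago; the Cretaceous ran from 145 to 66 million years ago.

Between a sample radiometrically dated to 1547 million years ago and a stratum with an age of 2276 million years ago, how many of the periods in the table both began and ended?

2

2276 Ma sits inside the Rhyacian (2300–2050) and 1547 Ma inside the Calymmian (1600–1400); neither of those is wholly between the two dates.
The listed periods lying completely between them are Orosirian, Statherian — 2 in all.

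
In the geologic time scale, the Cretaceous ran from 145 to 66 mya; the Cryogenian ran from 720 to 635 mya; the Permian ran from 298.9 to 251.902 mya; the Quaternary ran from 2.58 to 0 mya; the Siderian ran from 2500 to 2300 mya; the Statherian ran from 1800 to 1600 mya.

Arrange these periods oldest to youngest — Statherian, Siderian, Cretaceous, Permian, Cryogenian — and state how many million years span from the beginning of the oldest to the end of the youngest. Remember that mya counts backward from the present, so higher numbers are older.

Siderian, Statherian, Cryogenian, Permian, Cretaceous; total span 2434 Myr

From the excerpt: Statherian 1800–1600; Siderian 2500–2300; Cretaceous 145–66; Permian 298.9–251.902; Cryogenian 720–635 (Ma).
Larger Ma is earlier, so the oldest is Siderian and the youngest is Cretaceous; oldest to youngest: Siderian, Statherian, Cryogenian, Permian, Cretaceous.
Oldest start 2500 minus youngest end 66 gives 2434 Myr overall.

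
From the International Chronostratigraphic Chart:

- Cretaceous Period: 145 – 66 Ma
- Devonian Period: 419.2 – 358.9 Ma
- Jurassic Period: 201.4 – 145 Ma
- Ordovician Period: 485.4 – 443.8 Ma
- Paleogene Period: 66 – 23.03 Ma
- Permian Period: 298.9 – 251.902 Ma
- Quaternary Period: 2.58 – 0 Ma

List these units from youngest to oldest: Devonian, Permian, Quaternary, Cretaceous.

Quaternary, then Cretaceous, then Permian, then Devonian

The oldest of these is Devonian (starts 419.2 Ma) and the youngest is Quaternary (ends 0 Ma).
In between, by decreasing start age: Permian (298.9), Cretaceous (145).
Listing youngest first means reversing that sequence.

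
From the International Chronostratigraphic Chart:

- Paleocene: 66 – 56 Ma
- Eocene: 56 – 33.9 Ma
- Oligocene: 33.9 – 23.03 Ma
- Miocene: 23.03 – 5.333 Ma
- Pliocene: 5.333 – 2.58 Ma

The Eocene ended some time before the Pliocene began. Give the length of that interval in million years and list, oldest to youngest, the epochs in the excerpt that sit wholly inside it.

The Eocene closes at 33.9 Ma and the Pliocene opens at 5.333 Ma, so the interval is 33.9 − 5.333 = 28.567 Myr.
An epoch fits inside if it starts at or after 33.9 Ma and ends at or before 5.333 Ma; oldest first that gives Oligocene, Miocene.

28.567 million years; Oligocene, Miocene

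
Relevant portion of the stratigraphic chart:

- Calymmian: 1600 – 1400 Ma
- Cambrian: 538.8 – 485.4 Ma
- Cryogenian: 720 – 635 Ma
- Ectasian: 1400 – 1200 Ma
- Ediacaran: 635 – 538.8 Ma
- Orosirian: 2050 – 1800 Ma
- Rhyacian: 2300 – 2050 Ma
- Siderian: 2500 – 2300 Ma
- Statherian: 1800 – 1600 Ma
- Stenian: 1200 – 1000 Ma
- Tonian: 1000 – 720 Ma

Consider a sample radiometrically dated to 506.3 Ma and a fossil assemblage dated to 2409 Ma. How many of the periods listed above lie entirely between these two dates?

9

The older date is 2409 Ma and the younger is 506.3 Ma.
Periods with start < 2409 and end > 506.3 Ma: Rhyacian (2300–2050), Orosirian (2050–1800), Statherian (1800–1600), Calymmian (1600–1400), Ectasian (1400–1200), Stenian (1200–1000), Tonian (1000–720), Cryogenian (720–635), Ediacaran (635–538.8).
That is 9 complete periods.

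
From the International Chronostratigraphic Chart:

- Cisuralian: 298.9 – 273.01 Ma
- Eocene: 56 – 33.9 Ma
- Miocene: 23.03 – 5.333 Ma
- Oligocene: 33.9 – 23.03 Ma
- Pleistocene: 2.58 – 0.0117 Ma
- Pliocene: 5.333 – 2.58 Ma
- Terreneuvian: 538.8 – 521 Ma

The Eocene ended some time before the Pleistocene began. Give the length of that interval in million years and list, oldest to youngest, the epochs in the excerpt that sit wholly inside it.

31.32 million years; Oligocene, Miocene, Pliocene

The Eocene closes at 33.9 Ma and the Pleistocene opens at 2.58 Ma, so the interval is 33.9 − 2.58 = 31.32 Myr.
An epoch fits inside if it starts at or after 33.9 Ma and ends at or before 2.58 Ma; oldest first that gives Oligocene, Miocene, Pliocene.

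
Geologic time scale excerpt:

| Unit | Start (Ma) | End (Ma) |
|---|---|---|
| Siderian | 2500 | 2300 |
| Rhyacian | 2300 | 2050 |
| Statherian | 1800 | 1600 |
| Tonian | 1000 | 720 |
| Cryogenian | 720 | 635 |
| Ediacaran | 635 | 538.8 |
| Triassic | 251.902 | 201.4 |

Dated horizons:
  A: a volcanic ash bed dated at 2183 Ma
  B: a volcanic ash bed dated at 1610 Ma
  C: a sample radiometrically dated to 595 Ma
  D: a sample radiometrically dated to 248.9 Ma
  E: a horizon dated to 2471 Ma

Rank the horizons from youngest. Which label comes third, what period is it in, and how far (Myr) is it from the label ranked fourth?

Smaller Ma means younger, so youngest first: D 248.9 < C 595 < B 1610 < A 2183 < E 2471.
Counting 3 along gives B (1610 Ma); the excerpt puts that inside the Statherian, 1800–1600 Ma.
Next in line is A (2183 Ma), and 2183 − 1610 = 573 Myr.

B, in the Statherian; 573 million years to A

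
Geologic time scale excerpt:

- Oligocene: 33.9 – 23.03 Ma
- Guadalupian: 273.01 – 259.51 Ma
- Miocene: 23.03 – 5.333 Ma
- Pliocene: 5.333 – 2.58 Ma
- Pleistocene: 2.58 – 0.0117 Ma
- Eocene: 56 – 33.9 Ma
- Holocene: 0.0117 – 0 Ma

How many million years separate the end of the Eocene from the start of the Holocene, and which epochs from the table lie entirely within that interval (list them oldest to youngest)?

33.8883 million years; Oligocene, Miocene, Pliocene, Pleistocene

End of Eocene = 33.9 Ma; start of Holocene = 0.0117 Ma.
Gap = 33.9 − 0.0117 = 33.8883 Myr.
Epochs wholly inside 33.9–0.0117 Ma: Oligocene (33.9–23.03), Miocene (23.03–5.333), Pliocene (5.333–2.58), Pleistocene (2.58–0.0117).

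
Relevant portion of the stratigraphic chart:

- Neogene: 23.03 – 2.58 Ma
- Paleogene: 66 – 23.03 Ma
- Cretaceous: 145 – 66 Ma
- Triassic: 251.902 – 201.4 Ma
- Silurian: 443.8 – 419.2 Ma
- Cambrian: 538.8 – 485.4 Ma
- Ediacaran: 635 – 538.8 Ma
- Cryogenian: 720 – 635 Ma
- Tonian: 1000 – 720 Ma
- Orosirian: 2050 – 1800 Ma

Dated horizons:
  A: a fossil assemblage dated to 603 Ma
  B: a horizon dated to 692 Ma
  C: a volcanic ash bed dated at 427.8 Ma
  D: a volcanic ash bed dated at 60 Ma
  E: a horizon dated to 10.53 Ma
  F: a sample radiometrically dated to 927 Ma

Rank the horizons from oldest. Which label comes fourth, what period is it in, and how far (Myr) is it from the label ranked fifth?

Larger Ma means older, so oldest first: F 927 > B 692 > A 603 > C 427.8 > D 60 > E 10.53.
Counting 4 along gives C (427.8 Ma); the excerpt puts that inside the Silurian, 443.8–419.2 Ma.
Next in line is D (60 Ma), and 427.8 − 60 = 367.8 Myr.

C, in the Silurian; 367.8 million years to D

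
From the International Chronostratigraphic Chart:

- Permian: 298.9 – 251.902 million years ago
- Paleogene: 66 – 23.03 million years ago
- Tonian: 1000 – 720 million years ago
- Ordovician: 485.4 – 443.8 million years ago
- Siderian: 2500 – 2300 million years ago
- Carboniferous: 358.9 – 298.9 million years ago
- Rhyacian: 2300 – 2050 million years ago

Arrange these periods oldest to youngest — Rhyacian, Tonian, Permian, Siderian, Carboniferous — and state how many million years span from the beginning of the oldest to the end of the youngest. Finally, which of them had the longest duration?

Siderian → Rhyacian → Tonian → Carboniferous → Permian; total span 2248.098 Myr; longest is Tonian

From the excerpt: Rhyacian 2300–2050; Tonian 1000–720; Permian 298.9–251.902; Siderian 2500–2300; Carboniferous 358.9–298.9 (Ma).
Larger Ma is earlier, so the oldest is Siderian and the youngest is Permian; oldest to youngest: Siderian, Rhyacian, Tonian, Carboniferous, Permian.
Oldest start 2500 minus youngest end 251.902 gives 2248.098 Myr overall.
Individual lengths (start − end): Permian 46.998; Tonian 280; Rhyacian 250; Carboniferous 60; Siderian 200. The largest is Tonian at 280 Myr.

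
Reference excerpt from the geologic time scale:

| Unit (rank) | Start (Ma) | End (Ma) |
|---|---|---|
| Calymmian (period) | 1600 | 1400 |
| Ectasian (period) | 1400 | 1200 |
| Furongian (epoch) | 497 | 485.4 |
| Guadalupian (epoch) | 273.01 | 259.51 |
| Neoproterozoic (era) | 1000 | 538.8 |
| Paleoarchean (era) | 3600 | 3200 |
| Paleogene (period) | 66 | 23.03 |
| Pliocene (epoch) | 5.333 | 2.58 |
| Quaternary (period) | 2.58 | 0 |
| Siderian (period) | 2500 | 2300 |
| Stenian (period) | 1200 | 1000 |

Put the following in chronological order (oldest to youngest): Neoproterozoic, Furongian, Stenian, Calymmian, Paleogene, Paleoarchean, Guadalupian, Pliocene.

The oldest of these is Paleoarchean (starts 3600 Ma) and the youngest is Pliocene (ends 2.58 Ma).
In between, by decreasing start age: Calymmian (1600), Stenian (1200), Neoproterozoic (1000), Furongian (497), Guadalupian (273.01), Paleogene (66).

Paleoarchean, Calymmian, Stenian, Neoproterozoic, Furongian, Guadalupian, Paleogene, Pliocene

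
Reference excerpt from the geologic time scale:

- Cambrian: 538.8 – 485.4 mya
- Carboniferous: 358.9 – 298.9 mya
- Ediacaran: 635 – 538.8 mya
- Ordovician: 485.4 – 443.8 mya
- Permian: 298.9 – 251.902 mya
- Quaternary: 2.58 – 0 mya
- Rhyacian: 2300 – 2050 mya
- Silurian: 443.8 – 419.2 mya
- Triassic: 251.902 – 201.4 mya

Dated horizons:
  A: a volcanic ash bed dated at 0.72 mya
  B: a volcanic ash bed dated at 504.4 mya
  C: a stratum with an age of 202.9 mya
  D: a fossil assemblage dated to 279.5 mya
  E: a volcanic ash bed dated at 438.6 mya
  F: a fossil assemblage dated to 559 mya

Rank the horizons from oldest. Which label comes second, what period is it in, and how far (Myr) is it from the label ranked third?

B, in the Cambrian; 65.8 million years to E

Larger Ma means older, so oldest first: F 559 > B 504.4 > E 438.6 > D 279.5 > C 202.9 > A 0.72.
Counting 2 along gives B (504.4 Ma); the excerpt puts that inside the Cambrian, 538.8–485.4 Ma.
Next in line is E (438.6 Ma), and 504.4 − 438.6 = 65.8 Myr.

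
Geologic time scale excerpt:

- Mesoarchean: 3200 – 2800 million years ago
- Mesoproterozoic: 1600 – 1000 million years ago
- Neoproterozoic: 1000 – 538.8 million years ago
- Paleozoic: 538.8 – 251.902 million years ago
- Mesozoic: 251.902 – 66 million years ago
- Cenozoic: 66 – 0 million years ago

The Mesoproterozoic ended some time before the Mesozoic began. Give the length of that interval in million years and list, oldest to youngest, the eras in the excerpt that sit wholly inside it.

The Mesoproterozoic closes at 1000 Ma and the Mesozoic opens at 251.902 Ma, so the interval is 1000 − 251.902 = 748.098 Myr.
An era fits inside if it starts at or after 1000 Ma and ends at or before 251.902 Ma; oldest first that gives Neoproterozoic, Paleozoic.

748.098 million years; Neoproterozoic, Paleozoic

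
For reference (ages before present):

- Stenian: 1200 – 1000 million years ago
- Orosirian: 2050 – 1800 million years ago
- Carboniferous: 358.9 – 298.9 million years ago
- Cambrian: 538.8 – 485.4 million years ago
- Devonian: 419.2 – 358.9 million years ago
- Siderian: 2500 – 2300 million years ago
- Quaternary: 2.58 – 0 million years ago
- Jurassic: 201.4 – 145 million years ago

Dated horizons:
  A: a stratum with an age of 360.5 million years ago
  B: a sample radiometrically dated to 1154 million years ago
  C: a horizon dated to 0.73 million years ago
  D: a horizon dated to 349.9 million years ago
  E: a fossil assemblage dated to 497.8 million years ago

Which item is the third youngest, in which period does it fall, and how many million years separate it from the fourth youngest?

A, in the Devonian; 137.3 million years to E

Sorted youngest-first by Ma: C (0.73), D (349.9), A (360.5), E (497.8), B (1154).
The third youngest is A at 360.5 Ma, which lies in 419.2–358.9 Ma: the Devonian.
The fourth youngest is E at 497.8 Ma; separation = |360.5 − 497.8| = 137.3 Myr.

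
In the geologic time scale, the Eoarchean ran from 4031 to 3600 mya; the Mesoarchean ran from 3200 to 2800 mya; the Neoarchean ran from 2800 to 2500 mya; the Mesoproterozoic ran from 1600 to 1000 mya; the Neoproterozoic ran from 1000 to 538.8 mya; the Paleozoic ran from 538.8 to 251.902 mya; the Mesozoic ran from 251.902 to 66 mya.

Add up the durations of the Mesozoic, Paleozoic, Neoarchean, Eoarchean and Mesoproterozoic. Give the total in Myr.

Duration is start − end for each: (251.902 − 66) + (538.8 − 251.902) + (2800 − 2500) + (4031 − 3600) + (1600 − 1000).
That is 185.902 + 286.898 + 300 + 431 + 600, which totals 1803.8 million years.

1803.8 million years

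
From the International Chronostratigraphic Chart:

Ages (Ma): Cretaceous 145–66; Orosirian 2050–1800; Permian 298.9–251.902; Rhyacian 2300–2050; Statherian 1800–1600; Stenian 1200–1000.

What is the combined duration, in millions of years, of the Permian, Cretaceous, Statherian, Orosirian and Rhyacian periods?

825.998 million years

Each duration: Permian = 46.998; Cretaceous = 79; Statherian = 200; Orosirian = 250; Rhyacian = 250.
Sum: 46.998 + 79 + 200 + 250 + 250 = 825.998 Myr.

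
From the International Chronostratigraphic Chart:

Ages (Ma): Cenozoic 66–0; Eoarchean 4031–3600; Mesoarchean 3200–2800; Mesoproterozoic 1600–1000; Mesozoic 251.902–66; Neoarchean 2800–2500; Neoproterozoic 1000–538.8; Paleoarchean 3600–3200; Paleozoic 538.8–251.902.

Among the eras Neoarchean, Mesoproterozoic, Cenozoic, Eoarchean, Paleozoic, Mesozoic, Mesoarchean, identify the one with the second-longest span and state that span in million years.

Eoarchean, 431 million years

Start − end for each: Neoarchean 2800 − 2500 = 300; Mesoproterozoic 1600 − 1000 = 600; Cenozoic 66 − 0 = 66; Eoarchean 4031 − 3600 = 431; Paleozoic 538.8 − 251.902 = 286.898; Mesozoic 251.902 − 66 = 185.902; Mesoarchean 3200 − 2800 = 400.
Ranking these from longest: Mesoproterozoic > Eoarchean > Mesoarchean > Neoarchean > Paleozoic > Mesozoic > Cenozoic.
Position 2 in that ranking is Eoarchean, which lasted 431 Myr.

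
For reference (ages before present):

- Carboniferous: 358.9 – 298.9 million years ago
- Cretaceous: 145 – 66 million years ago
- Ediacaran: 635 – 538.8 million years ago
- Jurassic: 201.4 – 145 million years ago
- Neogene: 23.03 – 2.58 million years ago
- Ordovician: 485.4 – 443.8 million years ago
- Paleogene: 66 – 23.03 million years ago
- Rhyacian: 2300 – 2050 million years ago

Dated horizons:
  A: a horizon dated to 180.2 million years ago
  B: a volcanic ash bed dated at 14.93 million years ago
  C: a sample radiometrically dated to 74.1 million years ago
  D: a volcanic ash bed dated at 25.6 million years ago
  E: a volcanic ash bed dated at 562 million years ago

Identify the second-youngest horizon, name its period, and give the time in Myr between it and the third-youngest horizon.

Smaller Ma means younger, so youngest first: B 14.93 < D 25.6 < C 74.1 < A 180.2 < E 562.
Counting 2 along gives D (25.6 Ma); the excerpt puts that inside the Paleogene, 66–23.03 Ma.
Next in line is C (74.1 Ma), and 74.1 − 25.6 = 48.5 Myr.

D, in the Paleogene; 48.5 million years to C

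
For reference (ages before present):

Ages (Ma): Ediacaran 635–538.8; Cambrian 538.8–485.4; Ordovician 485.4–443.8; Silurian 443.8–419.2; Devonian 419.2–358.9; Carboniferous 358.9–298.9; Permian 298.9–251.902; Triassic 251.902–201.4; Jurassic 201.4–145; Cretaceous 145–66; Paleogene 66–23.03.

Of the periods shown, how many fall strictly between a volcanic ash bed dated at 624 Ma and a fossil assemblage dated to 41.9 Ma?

The older date is 624 Ma and the younger is 41.9 Ma.
Periods with start < 624 and end > 41.9 Ma: Cambrian (538.8–485.4), Ordovician (485.4–443.8), Silurian (443.8–419.2), Devonian (419.2–358.9), Carboniferous (358.9–298.9), Permian (298.9–251.902), Triassic (251.902–201.4), Jurassic (201.4–145), Cretaceous (145–66).
That is 9 complete periods.

9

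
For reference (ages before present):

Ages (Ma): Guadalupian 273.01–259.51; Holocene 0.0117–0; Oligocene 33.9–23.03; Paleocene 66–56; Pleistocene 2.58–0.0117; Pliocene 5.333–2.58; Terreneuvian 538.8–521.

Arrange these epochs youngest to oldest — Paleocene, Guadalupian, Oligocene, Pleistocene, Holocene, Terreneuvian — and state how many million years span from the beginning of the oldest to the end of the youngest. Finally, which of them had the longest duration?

Holocene → Pleistocene → Oligocene → Paleocene → Guadalupian → Terreneuvian; total span 538.8 Myr; longest is Terreneuvian

Start ages (Ma): Terreneuvian 538.8, Guadalupian 273.01, Paleocene 66, Oligocene 33.9, Pleistocene 2.58, Holocene 0.0117.
Ordered youngest to oldest: Holocene, Pleistocene, Oligocene, Paleocene, Guadalupian, Terreneuvian.
Span = 538.8 − 0 = 538.8 Myr.
Durations: Pleistocene 2.5683, Holocene 0.0117, Terreneuvian 17.8, Paleocene 10, Oligocene 10.87, Guadalupian 13.5 → longest is Terreneuvian (17.8 Myr).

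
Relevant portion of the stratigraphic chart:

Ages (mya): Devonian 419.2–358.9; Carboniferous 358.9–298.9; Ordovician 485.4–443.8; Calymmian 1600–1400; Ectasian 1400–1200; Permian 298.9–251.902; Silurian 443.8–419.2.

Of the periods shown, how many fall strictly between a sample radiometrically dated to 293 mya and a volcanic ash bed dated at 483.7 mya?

3

The older date is 483.7 Ma and the younger is 293 Ma.
Periods with start < 483.7 and end > 293 Ma: Silurian (443.8–419.2), Devonian (419.2–358.9), Carboniferous (358.9–298.9).
That is 3 complete periods.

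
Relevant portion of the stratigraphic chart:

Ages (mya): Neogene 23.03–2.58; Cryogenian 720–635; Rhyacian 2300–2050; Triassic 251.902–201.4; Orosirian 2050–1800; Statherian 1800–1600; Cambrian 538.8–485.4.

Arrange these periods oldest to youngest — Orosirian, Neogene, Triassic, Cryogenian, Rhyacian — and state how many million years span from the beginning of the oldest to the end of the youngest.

Rhyacian → Orosirian → Cryogenian → Triassic → Neogene; total span 2297.42 Myr

From the excerpt: Orosirian 2050–1800; Neogene 23.03–2.58; Triassic 251.902–201.4; Cryogenian 720–635; Rhyacian 2300–2050 (Ma).
Larger Ma is earlier, so the oldest is Rhyacian and the youngest is Neogene; oldest to youngest: Rhyacian, Orosirian, Cryogenian, Triassic, Neogene.
Oldest start 2300 minus youngest end 2.58 gives 2297.42 Myr overall.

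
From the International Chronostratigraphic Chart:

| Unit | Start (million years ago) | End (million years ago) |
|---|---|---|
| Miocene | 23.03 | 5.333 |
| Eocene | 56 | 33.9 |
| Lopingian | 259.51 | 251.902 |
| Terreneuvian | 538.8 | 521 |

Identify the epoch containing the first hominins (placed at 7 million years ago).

Miocene

7 Ma lies between 23.03 and 5.333 Ma, so it falls in the Miocene.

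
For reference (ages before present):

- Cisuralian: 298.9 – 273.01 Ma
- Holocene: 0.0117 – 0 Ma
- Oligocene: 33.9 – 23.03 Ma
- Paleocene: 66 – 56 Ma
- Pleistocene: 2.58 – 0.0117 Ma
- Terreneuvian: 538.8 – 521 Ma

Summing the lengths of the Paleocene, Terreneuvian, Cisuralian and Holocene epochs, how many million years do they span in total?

53.7017 million years

Duration is start − end for each: (66 − 56) + (538.8 − 521) + (298.9 − 273.01) + (0.0117 − 0).
That is 10 + 17.8 + 25.89 + 0.0117, which totals 53.7017 million years.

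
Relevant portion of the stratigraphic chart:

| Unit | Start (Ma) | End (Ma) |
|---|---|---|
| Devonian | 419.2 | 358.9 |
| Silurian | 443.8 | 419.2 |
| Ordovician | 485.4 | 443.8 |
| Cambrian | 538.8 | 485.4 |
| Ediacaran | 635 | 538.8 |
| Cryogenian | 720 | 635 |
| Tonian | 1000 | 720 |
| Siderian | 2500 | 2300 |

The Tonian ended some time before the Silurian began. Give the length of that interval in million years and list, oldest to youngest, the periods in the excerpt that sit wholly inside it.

The Tonian closes at 720 Ma and the Silurian opens at 443.8 Ma, so the interval is 720 − 443.8 = 276.2 Myr.
A period fits inside if it starts at or after 720 Ma and ends at or before 443.8 Ma; oldest first that gives Cryogenian, Ediacaran, Cambrian, Ordovician.

276.2 million years; Cryogenian, Ediacaran, Cambrian, Ordovician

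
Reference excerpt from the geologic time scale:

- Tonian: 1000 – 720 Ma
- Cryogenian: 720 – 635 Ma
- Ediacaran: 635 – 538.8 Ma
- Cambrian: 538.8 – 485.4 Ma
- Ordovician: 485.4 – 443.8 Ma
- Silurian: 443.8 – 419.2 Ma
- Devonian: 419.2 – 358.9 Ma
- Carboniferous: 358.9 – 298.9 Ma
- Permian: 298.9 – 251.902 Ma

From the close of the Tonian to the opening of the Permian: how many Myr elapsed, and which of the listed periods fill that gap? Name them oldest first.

End of Tonian = 720 Ma; start of Permian = 298.9 Ma.
Gap = 720 − 298.9 = 421.1 Myr.
Periods wholly inside 720–298.9 Ma: Cryogenian (720–635), Ediacaran (635–538.8), Cambrian (538.8–485.4), Ordovician (485.4–443.8), Silurian (443.8–419.2), Devonian (419.2–358.9), Carboniferous (358.9–298.9).

421.1 million years; Cryogenian, Ediacaran, Cambrian, Ordovician, Silurian, Devonian, Carboniferous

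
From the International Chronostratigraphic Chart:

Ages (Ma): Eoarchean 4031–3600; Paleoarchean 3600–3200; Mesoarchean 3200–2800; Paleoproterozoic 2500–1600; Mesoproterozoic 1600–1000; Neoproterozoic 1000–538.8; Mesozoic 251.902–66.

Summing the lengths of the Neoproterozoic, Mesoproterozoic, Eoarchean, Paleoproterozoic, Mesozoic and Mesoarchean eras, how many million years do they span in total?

2978.102 million years

Duration is start − end for each: (1000 − 538.8) + (1600 − 1000) + (4031 − 3600) + (2500 − 1600) + (251.902 − 66) + (3200 − 2800).
That is 461.2 + 600 + 431 + 900 + 185.902 + 400, which totals 2978.102 million years.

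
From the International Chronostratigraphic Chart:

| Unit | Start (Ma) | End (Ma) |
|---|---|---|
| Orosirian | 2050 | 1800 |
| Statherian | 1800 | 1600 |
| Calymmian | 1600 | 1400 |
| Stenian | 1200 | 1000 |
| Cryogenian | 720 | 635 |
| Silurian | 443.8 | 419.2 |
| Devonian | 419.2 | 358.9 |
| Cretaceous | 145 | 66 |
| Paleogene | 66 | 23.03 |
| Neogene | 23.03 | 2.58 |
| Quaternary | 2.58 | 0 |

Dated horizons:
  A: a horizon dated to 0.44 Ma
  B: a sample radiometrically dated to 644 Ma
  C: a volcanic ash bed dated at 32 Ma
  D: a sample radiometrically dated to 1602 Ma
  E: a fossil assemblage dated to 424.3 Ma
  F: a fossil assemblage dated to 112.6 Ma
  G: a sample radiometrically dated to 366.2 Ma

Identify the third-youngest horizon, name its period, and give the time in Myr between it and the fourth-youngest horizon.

Smaller Ma means younger, so youngest first: A 0.44 < C 32 < F 112.6 < G 366.2 < E 424.3 < B 644 < D 1602.
Counting 3 along gives F (112.6 Ma); the excerpt puts that inside the Cretaceous, 145–66 Ma.
Next in line is G (366.2 Ma), and 366.2 − 112.6 = 253.6 Myr.

F, in the Cretaceous; 253.6 million years to G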